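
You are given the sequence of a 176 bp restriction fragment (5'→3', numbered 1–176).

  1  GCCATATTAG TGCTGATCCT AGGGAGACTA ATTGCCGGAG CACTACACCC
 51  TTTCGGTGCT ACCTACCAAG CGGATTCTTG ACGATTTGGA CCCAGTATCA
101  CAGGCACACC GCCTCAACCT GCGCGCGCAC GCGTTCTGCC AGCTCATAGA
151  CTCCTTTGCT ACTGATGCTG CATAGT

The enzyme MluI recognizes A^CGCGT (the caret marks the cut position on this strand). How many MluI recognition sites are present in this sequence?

1

ACGCGT occurs starting at position 129.
MluI cuts at 1 site.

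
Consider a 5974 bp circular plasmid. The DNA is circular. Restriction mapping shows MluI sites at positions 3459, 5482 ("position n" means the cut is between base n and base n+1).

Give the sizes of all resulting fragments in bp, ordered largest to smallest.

Circular molecule, 2 cuts → 2 fragments:
  5482 − 3459 = 2023 bp
  wrap: 5974 − 5482 + 3459 = 3951 bp
Sorted largest to smallest: 3951, 2023 bp.

3951, 2023 bp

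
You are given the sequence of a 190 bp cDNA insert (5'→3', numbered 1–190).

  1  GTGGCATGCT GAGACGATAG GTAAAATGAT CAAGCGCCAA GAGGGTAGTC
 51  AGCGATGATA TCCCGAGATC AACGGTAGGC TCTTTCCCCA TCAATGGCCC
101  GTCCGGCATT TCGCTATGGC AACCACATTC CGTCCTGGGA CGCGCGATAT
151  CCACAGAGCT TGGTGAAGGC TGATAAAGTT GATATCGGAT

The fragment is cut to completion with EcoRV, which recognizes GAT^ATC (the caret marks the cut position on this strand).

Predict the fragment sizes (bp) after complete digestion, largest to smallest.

EcoRV sites (GATATC) start at positions 57, 146, 181.
EcoRV cuts after base 3 of each site, so after positions 59, 148, 183.
Linear molecule, 3 cuts → 4 fragments:
  1–59 → 59 bp
  60–148 → 89 bp
  149–183 → 35 bp
  184–190 → 7 bp
Sorted largest to smallest: 89, 59, 35, 7 bp.

89, 59, 35, 7 bp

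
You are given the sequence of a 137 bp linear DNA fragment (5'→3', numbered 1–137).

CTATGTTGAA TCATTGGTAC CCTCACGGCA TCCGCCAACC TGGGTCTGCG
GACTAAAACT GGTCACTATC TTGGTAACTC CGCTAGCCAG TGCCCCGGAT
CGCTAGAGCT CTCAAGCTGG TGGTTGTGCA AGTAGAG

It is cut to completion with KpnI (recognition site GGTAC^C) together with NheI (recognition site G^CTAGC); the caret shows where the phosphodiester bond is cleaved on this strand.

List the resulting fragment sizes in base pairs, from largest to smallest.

62, 55, 20 bp

The KpnI site (GGTACC) starts at position 16.
KpnI cuts after base 5 of each site (before the last base), so after position 20.
The NheI site (GCTAGC) starts at position 82.
NheI cuts after the first base of each site, so after position 82.
Combined cut positions: 20, 82.
Linear molecule, 2 cuts → 3 fragments:
  1–20 → 20 bp
  21–82 → 62 bp
  83–137 → 55 bp
Sorted largest to smallest: 62, 55, 20 bp.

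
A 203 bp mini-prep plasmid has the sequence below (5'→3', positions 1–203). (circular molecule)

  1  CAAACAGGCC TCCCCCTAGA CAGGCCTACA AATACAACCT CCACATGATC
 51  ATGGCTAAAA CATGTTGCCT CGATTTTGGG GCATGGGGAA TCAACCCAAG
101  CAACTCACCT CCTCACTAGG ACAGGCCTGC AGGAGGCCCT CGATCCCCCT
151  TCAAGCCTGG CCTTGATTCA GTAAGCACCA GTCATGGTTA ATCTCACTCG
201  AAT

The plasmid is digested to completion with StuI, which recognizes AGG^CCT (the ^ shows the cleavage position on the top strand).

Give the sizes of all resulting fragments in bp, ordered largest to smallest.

StuI sites (AGGCCT) start at positions 6, 22, 123.
StuI cuts after base 3 of each site, so after positions 8, 24, 125.
Circular molecule, 3 cuts → 3 fragments:
  9–24 → 16 bp
  25–125 → 101 bp
  126–203 then 1–8 → 78 + 8 = 86 bp
Sorted largest to smallest: 101, 86, 16 bp.

101, 86, 16 bp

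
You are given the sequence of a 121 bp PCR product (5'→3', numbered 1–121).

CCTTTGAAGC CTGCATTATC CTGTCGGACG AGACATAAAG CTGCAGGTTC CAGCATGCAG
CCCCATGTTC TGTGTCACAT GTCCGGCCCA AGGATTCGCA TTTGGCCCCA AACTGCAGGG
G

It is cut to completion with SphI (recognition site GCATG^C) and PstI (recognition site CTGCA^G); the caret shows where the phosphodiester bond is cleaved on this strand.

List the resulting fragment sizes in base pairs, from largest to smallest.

The SphI site (GCATGC) starts at position 53.
SphI cuts after base 5 of each site (before the last base), so after position 57.
PstI sites (CTGCAG) start at positions 41, 113.
PstI cuts after base 5 of each site (before the last base), so after positions 45, 117.
Combined cut positions: 45, 57, 117.
Linear molecule, 3 cuts → 4 fragments:
  1–45 → 45 bp
  46–57 → 12 bp
  58–117 → 60 bp
  118–121 → 4 bp
Sorted largest to smallest: 60, 45, 12, 4 bp.

60, 45, 12, 4 bp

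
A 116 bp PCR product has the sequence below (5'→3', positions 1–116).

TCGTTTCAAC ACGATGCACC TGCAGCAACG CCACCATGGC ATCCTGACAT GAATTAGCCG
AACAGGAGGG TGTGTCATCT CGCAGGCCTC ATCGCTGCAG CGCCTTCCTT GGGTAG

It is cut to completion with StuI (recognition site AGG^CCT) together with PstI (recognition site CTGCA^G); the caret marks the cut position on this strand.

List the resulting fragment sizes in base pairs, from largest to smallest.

62, 24, 17, 13 bp

The StuI site (AGGCCT) starts at position 84.
StuI cuts after base 3 of each site, so after position 86.
PstI sites (CTGCAG) start at positions 20, 95.
PstI cuts after base 5 of each site (before the last base), so after positions 24, 99.
Combined cut positions: 24, 86, 99.
Linear molecule, 3 cuts → 4 fragments:
  1–24 → 24 bp
  25–86 → 62 bp
  87–99 → 13 bp
  100–116 → 17 bp
Sorted largest to smallest: 62, 24, 17, 13 bp.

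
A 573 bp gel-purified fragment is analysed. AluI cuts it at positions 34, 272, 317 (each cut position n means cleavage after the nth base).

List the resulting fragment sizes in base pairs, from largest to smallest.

256, 238, 45, 34 bp

Linear molecule, 3 cuts → 4 fragments:
  34 − 0 = 34 bp
  272 − 34 = 238 bp
  317 − 272 = 45 bp
  573 − 317 = 256 bp
Sorted largest to smallest: 256, 238, 45, 34 bp.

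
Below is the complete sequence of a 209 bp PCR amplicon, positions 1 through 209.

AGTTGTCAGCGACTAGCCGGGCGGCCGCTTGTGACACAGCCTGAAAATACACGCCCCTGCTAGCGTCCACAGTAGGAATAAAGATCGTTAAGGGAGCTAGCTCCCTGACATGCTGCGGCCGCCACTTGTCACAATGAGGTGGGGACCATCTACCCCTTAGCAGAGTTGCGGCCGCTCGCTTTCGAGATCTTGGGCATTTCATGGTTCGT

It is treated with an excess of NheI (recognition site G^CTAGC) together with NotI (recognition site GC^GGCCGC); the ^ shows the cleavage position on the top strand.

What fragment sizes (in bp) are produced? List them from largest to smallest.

NheI sites (GCTAGC) start at positions 59, 96.
NheI cuts after the first base of each site, so after positions 59, 96.
NotI sites (GCGGCCGC) start at positions 21, 115, 168.
NotI cuts after base 2 of each site, so after positions 22, 116, 169.
Combined cut positions: 22, 59, 96, 116, 169.
Linear molecule, 5 cuts → 6 fragments:
  1–22 → 22 bp
  23–59 → 37 bp
  60–96 → 37 bp
  97–116 → 20 bp
  117–169 → 53 bp
  170–209 → 40 bp
Sorted largest to smallest: 53, 40, 37, 37, 22, 20 bp.

53, 40, 37, 37, 22, 20 bp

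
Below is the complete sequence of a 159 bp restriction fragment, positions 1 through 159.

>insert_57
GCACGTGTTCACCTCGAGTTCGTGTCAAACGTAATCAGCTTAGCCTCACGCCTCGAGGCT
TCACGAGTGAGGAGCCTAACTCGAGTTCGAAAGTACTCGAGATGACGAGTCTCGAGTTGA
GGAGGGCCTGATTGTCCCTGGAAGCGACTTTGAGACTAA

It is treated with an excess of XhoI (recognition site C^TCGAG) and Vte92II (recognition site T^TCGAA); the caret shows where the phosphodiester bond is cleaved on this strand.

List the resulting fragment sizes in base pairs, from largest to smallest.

48, 39, 28, 15, 13, 10, 6 bp

XhoI sites (CTCGAG) start at positions 13, 52, 80, 96, 111.
XhoI cuts after the first base of each site, so after positions 13, 52, 80, 96, 111.
The Vte92II site (TTCGAA) starts at position 86.
Vte92II cuts after the first base of each site, so after position 86.
Combined cut positions: 13, 52, 80, 86, 96, 111.
Linear molecule, 6 cuts → 7 fragments:
  1–13 → 13 bp
  14–52 → 39 bp
  53–80 → 28 bp
  81–86 → 6 bp
  87–96 → 10 bp
  97–111 → 15 bp
  112–159 → 48 bp
Sorted largest to smallest: 48, 39, 28, 15, 13, 10, 6 bp.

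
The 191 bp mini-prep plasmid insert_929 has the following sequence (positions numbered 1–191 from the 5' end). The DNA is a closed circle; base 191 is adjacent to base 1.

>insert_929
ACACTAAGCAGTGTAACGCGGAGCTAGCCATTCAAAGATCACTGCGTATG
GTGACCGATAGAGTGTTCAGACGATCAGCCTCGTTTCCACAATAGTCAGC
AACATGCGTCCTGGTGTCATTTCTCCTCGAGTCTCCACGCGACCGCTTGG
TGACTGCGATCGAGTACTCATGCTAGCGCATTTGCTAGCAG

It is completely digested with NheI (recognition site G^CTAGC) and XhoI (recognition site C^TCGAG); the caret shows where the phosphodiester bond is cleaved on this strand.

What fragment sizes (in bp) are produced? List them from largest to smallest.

103, 46, 30, 12 bp

NheI sites (GCTAGC) start at positions 23, 172, 184.
NheI cuts after the first base of each site, so after positions 23, 172, 184.
The XhoI site (CTCGAG) starts at position 126.
XhoI cuts after the first base of each site, so after position 126.
Combined cut positions: 23, 126, 172, 184.
Circular molecule, 4 cuts → 4 fragments:
  24–126 → 103 bp
  127–172 → 46 bp
  173–184 → 12 bp
  185–191 then 1–23 → 7 + 23 = 30 bp
Sorted largest to smallest: 103, 46, 30, 12 bp.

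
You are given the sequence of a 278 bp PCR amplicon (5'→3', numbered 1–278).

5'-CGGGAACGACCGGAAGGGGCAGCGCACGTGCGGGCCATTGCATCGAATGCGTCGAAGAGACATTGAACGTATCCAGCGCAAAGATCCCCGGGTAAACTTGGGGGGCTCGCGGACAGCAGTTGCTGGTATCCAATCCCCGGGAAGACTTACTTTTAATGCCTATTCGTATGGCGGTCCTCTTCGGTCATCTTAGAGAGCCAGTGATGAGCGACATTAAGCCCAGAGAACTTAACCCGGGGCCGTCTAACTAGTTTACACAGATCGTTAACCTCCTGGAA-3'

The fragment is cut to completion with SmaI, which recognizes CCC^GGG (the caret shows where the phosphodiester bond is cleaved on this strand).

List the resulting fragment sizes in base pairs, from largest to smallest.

SmaI sites (CCCGGG) start at positions 87, 136, 233.
SmaI cuts after base 3 of each site, so after positions 89, 138, 235.
Linear molecule, 3 cuts → 4 fragments:
  1–89 → 89 bp
  90–138 → 49 bp
  139–235 → 97 bp
  236–278 → 43 bp
Sorted largest to smallest: 97, 89, 49, 43 bp.

97, 89, 49, 43 bp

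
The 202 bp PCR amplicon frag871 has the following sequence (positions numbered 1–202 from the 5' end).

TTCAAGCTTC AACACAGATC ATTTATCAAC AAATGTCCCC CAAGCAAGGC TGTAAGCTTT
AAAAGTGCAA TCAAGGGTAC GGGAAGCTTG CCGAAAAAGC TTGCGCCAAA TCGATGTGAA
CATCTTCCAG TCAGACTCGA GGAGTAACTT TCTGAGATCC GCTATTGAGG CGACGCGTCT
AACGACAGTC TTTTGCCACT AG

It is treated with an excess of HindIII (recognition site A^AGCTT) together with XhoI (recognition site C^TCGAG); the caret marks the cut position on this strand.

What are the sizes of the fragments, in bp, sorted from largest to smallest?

HindIII sites (AAGCTT) start at positions 4, 54, 84, 97.
HindIII cuts after the first base of each site, so after positions 4, 54, 84, 97.
The XhoI site (CTCGAG) starts at position 136.
XhoI cuts after the first base of each site, so after position 136.
Combined cut positions: 4, 54, 84, 97, 136.
Linear molecule, 5 cuts → 6 fragments:
  1–4 → 4 bp
  5–54 → 50 bp
  55–84 → 30 bp
  85–97 → 13 bp
  98–136 → 39 bp
  137–202 → 66 bp
Sorted largest to smallest: 66, 50, 39, 30, 13, 4 bp.

66, 50, 39, 30, 13, 4 bp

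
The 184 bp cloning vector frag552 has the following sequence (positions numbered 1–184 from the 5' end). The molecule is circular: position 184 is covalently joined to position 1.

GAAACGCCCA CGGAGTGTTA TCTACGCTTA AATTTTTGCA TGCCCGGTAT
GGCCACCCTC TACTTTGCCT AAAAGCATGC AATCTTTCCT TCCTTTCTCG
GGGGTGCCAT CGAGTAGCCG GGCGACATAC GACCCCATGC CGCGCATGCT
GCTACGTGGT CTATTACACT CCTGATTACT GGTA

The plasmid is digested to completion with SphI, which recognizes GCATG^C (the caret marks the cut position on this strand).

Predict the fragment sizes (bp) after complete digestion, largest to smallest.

SphI sites (GCATGC) start at positions 38, 75, 144.
SphI cuts after base 5 of each site (before the last base), so after positions 42, 79, 148.
Circular molecule, 3 cuts → 3 fragments:
  43–79 → 37 bp
  80–148 → 69 bp
  149–184 then 1–42 → 36 + 42 = 78 bp
Sorted largest to smallest: 78, 69, 37 bp.

78, 69, 37 bp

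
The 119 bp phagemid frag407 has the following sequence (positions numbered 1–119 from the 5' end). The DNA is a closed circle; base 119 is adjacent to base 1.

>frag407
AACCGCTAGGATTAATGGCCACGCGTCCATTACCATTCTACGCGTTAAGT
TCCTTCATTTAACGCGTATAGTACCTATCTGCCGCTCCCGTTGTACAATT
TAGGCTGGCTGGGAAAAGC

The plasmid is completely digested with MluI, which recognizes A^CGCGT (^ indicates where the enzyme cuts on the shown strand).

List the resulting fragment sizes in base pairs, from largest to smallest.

MluI sites (ACGCGT) start at positions 21, 40, 62.
MluI cuts after the first base of each site, so after positions 21, 40, 62.
Circular molecule, 3 cuts → 3 fragments:
  22–40 → 19 bp
  41–62 → 22 bp
  63–119 then 1–21 → 57 + 21 = 78 bp
Sorted largest to smallest: 78, 22, 19 bp.

78, 22, 19 bp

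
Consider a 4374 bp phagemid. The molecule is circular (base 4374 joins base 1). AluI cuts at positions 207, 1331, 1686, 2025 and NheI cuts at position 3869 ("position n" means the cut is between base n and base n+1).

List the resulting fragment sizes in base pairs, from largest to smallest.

Combined cut positions (sorted): 207, 1331, 1686, 2025, 3869.
Circular molecule, 5 cuts → 5 fragments:
  1331 − 207 = 1124 bp
  1686 − 1331 = 355 bp
  2025 − 1686 = 339 bp
  3869 − 2025 = 1844 bp
  wrap: 4374 − 3869 + 207 = 712 bp
Sorted largest to smallest: 1844, 1124, 712, 355, 339 bp.

1844, 1124, 712, 355, 339 bp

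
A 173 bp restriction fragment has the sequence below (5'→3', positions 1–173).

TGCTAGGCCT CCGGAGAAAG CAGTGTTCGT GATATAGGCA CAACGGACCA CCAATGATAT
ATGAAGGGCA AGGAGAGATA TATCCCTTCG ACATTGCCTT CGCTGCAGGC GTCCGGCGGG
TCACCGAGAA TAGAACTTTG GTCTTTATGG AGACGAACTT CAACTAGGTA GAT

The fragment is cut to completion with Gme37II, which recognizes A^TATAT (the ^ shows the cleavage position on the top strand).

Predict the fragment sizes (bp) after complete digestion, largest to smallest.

Gme37II sites (ATATAT) start at positions 57, 78.
Gme37II cuts after the first base of each site, so after positions 57, 78.
Linear molecule, 2 cuts → 3 fragments:
  1–57 → 57 bp
  58–78 → 21 bp
  79–173 → 95 bp
Sorted largest to smallest: 95, 57, 21 bp.

95, 57, 21 bp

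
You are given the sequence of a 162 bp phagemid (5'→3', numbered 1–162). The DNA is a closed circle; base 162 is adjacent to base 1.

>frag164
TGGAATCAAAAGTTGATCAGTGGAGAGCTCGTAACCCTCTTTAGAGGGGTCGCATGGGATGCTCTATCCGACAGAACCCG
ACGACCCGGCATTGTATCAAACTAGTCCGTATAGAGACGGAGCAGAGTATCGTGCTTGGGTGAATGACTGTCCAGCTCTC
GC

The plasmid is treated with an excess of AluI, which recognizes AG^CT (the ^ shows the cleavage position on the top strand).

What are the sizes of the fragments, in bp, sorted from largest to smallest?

128, 34 bp

AluI sites (AGCT) start at positions 26, 154.
AluI cuts after base 2 of each site, so after positions 27, 155.
Circular molecule, 2 cuts → 2 fragments:
  28–155 → 128 bp
  156–162 then 1–27 → 7 + 27 = 34 bp
Sorted largest to smallest: 128, 34 bp.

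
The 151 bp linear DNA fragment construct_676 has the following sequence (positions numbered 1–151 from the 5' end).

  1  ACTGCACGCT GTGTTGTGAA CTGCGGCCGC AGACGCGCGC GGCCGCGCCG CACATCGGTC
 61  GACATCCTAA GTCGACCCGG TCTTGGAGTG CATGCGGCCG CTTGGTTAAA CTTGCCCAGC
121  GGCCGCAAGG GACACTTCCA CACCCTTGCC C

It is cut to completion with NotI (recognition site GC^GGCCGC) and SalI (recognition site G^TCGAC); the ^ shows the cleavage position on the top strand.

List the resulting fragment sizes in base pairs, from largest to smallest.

31, 25, 24, 24, 18, 16, 13 bp

NotI sites (GCGGCCGC) start at positions 23, 39, 94, 119.
NotI cuts after base 2 of each site, so after positions 24, 40, 95, 120.
SalI sites (GTCGAC) start at positions 58, 71.
SalI cuts after the first base of each site, so after positions 58, 71.
Combined cut positions: 24, 40, 58, 71, 95, 120.
Linear molecule, 6 cuts → 7 fragments:
  1–24 → 24 bp
  25–40 → 16 bp
  41–58 → 18 bp
  59–71 → 13 bp
  72–95 → 24 bp
  96–120 → 25 bp
  121–151 → 31 bp
Sorted largest to smallest: 31, 25, 24, 24, 18, 16, 13 bp.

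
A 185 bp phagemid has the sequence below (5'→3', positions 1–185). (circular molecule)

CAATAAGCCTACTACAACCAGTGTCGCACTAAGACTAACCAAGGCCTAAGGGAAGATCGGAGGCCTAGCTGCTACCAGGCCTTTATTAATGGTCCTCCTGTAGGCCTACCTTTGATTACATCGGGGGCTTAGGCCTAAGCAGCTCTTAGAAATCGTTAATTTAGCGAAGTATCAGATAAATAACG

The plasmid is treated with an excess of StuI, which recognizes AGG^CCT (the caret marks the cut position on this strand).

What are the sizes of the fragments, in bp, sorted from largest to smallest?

96, 29, 25, 19, 16 bp

StuI sites (AGGCCT) start at positions 42, 61, 77, 102, 131.
StuI cuts after base 3 of each site, so after positions 44, 63, 79, 104, 133.
Circular molecule, 5 cuts → 5 fragments:
  45–63 → 19 bp
  64–79 → 16 bp
  80–104 → 25 bp
  105–133 → 29 bp
  134–185 then 1–44 → 52 + 44 = 96 bp
Sorted largest to smallest: 96, 29, 25, 19, 16 bp.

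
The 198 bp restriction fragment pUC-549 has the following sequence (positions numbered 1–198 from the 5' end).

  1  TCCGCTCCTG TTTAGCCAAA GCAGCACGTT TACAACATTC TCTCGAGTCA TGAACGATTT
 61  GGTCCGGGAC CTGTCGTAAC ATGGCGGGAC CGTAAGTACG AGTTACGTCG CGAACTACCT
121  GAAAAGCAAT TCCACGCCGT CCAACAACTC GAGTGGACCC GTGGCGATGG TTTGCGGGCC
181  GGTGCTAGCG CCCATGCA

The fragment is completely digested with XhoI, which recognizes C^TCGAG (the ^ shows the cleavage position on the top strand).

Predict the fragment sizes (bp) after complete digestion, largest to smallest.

106, 50, 42 bp

XhoI sites (CTCGAG) start at positions 42, 148.
XhoI cuts after the first base of each site, so after positions 42, 148.
Linear molecule, 2 cuts → 3 fragments:
  1–42 → 42 bp
  43–148 → 106 bp
  149–198 → 50 bp
Sorted largest to smallest: 106, 50, 42 bp.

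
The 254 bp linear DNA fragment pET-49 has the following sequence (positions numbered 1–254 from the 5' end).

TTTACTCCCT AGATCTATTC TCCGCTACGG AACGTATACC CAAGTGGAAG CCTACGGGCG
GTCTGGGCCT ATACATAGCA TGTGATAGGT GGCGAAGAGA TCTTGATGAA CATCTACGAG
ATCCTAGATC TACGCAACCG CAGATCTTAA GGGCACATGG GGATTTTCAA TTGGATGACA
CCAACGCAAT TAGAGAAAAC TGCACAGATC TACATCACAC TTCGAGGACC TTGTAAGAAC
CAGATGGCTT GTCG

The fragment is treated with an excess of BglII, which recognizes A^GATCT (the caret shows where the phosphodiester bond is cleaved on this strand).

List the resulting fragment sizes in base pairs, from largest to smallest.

87, 64, 48, 28, 16, 11 bp

BglII sites (AGATCT) start at positions 11, 98, 126, 142, 206.
BglII cuts after the first base of each site, so after positions 11, 98, 126, 142, 206.
Linear molecule, 5 cuts → 6 fragments:
  1–11 → 11 bp
  12–98 → 87 bp
  99–126 → 28 bp
  127–142 → 16 bp
  143–206 → 64 bp
  207–254 → 48 bp
Sorted largest to smallest: 87, 64, 48, 28, 16, 11 bp.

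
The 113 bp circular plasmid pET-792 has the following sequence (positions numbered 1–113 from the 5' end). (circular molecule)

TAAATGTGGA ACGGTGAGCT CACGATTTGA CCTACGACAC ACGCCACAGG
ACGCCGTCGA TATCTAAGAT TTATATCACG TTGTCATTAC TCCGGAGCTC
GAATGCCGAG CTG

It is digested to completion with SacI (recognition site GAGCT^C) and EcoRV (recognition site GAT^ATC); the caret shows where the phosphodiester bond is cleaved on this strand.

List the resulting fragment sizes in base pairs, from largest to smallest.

41, 38, 34 bp

SacI sites (GAGCTC) start at positions 16, 95.
SacI cuts after base 5 of each site (before the last base), so after positions 20, 99.
The EcoRV site (GATATC) starts at position 59.
EcoRV cuts after base 3 of each site, so after position 61.
Combined cut positions: 20, 61, 99.
Circular molecule, 3 cuts → 3 fragments:
  21–61 → 41 bp
  62–99 → 38 bp
  100–113 then 1–20 → 14 + 20 = 34 bp
Sorted largest to smallest: 41, 38, 34 bp.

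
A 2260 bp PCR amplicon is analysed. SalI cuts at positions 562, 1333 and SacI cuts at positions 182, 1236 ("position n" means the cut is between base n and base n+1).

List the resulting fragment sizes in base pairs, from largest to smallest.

927, 674, 380, 182, 97 bp

Combined cut positions (sorted): 182, 562, 1236, 1333.
Linear molecule, 4 cuts → 5 fragments:
  182 − 0 = 182 bp
  562 − 182 = 380 bp
  1236 − 562 = 674 bp
  1333 − 1236 = 97 bp
  2260 − 1333 = 927 bp
Sorted largest to smallest: 927, 674, 380, 182, 97 bp.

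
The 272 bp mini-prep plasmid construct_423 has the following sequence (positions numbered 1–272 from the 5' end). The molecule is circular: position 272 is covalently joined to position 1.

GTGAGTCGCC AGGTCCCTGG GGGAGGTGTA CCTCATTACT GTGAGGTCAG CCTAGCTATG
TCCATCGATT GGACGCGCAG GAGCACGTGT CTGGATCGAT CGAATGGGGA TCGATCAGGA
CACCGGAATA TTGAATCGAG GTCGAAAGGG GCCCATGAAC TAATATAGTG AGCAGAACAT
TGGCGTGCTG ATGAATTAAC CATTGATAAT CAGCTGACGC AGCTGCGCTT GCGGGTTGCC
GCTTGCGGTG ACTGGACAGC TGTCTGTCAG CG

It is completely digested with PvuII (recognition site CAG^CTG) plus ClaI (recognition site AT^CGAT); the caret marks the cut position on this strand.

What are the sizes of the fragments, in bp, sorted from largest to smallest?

PvuII sites (CAGCTG) start at positions 211, 220, 257.
PvuII cuts after base 3 of each site, so after positions 213, 222, 259.
ClaI sites (ATCGAT) start at positions 64, 95, 110.
ClaI cuts after base 2 of each site, so after positions 65, 96, 111.
Combined cut positions: 65, 96, 111, 213, 222, 259.
Circular molecule, 6 cuts → 6 fragments:
  66–96 → 31 bp
  97–111 → 15 bp
  112–213 → 102 bp
  214–222 → 9 bp
  223–259 → 37 bp
  260–272 then 1–65 → 13 + 65 = 78 bp
Sorted largest to smallest: 102, 78, 37, 31, 15, 9 bp.

102, 78, 37, 31, 15, 9 bp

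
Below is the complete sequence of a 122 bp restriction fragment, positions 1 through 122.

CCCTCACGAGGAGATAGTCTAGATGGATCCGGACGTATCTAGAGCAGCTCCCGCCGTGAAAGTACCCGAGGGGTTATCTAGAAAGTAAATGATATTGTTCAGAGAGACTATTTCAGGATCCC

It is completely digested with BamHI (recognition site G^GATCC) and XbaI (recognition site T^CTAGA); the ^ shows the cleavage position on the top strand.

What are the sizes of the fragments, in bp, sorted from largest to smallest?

BamHI sites (GGATCC) start at positions 25, 116.
BamHI cuts after the first base of each site, so after positions 25, 116.
XbaI sites (TCTAGA) start at positions 18, 38, 77.
XbaI cuts after the first base of each site, so after positions 18, 38, 77.
Combined cut positions: 18, 25, 38, 77, 116.
Linear molecule, 5 cuts → 6 fragments:
  1–18 → 18 bp
  19–25 → 7 bp
  26–38 → 13 bp
  39–77 → 39 bp
  78–116 → 39 bp
  117–122 → 6 bp
Sorted largest to smallest: 39, 39, 18, 13, 7, 6 bp.

39, 39, 18, 13, 7, 6 bp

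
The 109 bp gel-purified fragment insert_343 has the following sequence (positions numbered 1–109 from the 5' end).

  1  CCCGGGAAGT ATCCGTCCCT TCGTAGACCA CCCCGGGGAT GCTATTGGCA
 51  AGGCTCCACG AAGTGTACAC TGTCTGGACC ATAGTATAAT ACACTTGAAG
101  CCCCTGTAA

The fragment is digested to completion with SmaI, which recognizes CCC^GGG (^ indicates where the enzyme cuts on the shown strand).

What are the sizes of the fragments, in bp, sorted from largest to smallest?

75, 31, 3 bp

SmaI sites (CCCGGG) start at positions 1, 32.
SmaI cuts after base 3 of each site, so after positions 3, 34.
Linear molecule, 2 cuts → 3 fragments:
  1–3 → 3 bp
  4–34 → 31 bp
  35–109 → 75 bp
Sorted largest to smallest: 75, 31, 3 bp.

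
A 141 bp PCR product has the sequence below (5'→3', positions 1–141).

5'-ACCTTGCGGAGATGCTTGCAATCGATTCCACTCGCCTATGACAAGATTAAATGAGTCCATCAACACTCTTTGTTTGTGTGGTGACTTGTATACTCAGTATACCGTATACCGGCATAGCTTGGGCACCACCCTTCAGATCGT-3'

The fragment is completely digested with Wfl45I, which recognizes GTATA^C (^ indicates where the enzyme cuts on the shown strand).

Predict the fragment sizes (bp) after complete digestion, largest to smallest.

92, 33, 9, 7 bp

Wfl45I sites (GTATAC) start at positions 88, 97, 104.
Wfl45I cuts after base 5 of each site (before the last base), so after positions 92, 101, 108.
Linear molecule, 3 cuts → 4 fragments:
  1–92 → 92 bp
  93–101 → 9 bp
  102–108 → 7 bp
  109–141 → 33 bp
Sorted largest to smallest: 92, 33, 9, 7 bp.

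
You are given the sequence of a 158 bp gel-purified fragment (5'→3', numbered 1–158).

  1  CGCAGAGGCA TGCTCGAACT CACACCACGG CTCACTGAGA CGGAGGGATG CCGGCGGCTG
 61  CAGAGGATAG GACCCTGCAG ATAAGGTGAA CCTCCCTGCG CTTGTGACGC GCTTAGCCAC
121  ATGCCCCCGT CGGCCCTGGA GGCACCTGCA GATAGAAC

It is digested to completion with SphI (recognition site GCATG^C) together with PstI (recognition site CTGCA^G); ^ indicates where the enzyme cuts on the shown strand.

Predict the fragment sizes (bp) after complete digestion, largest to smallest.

The SphI site (GCATGC) starts at position 8.
SphI cuts after base 5 of each site (before the last base), so after position 12.
PstI sites (CTGCAG) start at positions 58, 75, 146.
PstI cuts after base 5 of each site (before the last base), so after positions 62, 79, 150.
Combined cut positions: 12, 62, 79, 150.
Linear molecule, 4 cuts → 5 fragments:
  1–12 → 12 bp
  13–62 → 50 bp
  63–79 → 17 bp
  80–150 → 71 bp
  151–158 → 8 bp
Sorted largest to smallest: 71, 50, 17, 12, 8 bp.

71, 50, 17, 12, 8 bp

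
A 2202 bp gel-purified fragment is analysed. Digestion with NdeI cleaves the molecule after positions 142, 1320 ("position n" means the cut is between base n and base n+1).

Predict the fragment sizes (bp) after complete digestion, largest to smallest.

Linear molecule, 2 cuts → 3 fragments:
  142 − 0 = 142 bp
  1320 − 142 = 1178 bp
  2202 − 1320 = 882 bp
Sorted largest to smallest: 1178, 882, 142 bp.

1178, 882, 142 bp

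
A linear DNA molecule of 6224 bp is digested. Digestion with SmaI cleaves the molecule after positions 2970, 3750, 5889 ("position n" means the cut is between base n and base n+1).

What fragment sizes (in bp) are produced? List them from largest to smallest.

2970, 2139, 780, 335 bp

Linear molecule, 3 cuts → 4 fragments:
  2970 − 0 = 2970 bp
  3750 − 2970 = 780 bp
  5889 − 3750 = 2139 bp
  6224 − 5889 = 335 bp
Sorted largest to smallest: 2970, 2139, 780, 335 bp.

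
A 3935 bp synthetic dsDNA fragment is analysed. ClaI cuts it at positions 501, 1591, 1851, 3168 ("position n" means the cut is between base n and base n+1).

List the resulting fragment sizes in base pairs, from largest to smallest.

Linear molecule, 4 cuts → 5 fragments:
  501 − 0 = 501 bp
  1591 − 501 = 1090 bp
  1851 − 1591 = 260 bp
  3168 − 1851 = 1317 bp
  3935 − 3168 = 767 bp
Sorted largest to smallest: 1317, 1090, 767, 501, 260 bp.

1317, 1090, 767, 501, 260 bp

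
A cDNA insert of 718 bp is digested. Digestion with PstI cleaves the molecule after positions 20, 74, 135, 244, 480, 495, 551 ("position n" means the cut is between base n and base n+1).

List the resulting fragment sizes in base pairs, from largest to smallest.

236, 167, 109, 61, 56, 54, 20, 15 bp

Linear molecule, 7 cuts → 8 fragments:
  20 − 0 = 20 bp
  74 − 20 = 54 bp
  135 − 74 = 61 bp
  244 − 135 = 109 bp
  480 − 244 = 236 bp
  495 − 480 = 15 bp
  551 − 495 = 56 bp
  718 − 551 = 167 bp
Sorted largest to smallest: 236, 167, 109, 61, 56, 54, 20, 15 bp.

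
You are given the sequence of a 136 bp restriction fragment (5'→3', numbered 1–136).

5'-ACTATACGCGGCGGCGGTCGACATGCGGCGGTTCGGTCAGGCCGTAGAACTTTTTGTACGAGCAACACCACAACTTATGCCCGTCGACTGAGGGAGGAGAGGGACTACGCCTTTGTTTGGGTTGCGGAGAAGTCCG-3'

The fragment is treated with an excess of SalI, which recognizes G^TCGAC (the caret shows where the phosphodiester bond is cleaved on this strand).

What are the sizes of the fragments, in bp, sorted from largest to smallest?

SalI sites (GTCGAC) start at positions 17, 83.
SalI cuts after the first base of each site, so after positions 17, 83.
Linear molecule, 2 cuts → 3 fragments:
  1–17 → 17 bp
  18–83 → 66 bp
  84–136 → 53 bp
Sorted largest to smallest: 66, 53, 17 bp.

66, 53, 17 bp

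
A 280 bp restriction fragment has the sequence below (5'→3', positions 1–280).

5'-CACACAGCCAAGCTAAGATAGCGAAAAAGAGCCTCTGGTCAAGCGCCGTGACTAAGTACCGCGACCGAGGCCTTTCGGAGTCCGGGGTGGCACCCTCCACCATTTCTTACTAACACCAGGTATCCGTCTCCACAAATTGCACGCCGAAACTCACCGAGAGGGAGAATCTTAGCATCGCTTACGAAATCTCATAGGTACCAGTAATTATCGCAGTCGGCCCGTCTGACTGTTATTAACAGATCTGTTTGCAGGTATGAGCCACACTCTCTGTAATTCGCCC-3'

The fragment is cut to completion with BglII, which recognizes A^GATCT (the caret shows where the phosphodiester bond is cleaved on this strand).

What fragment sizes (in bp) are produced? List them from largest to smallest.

238, 42 bp

The BglII site (AGATCT) starts at position 238.
BglII cuts after the first base of each site, so after position 238.
Linear molecule, 1 cut → 2 fragments:
  1–238 → 238 bp
  239–280 → 42 bp
Sorted largest to smallest: 238, 42 bp.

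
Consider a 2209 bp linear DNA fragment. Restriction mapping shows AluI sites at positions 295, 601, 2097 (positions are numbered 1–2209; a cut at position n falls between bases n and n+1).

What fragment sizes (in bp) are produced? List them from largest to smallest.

1496, 306, 295, 112 bp

Linear molecule, 3 cuts → 4 fragments:
  295 − 0 = 295 bp
  601 − 295 = 306 bp
  2097 − 601 = 1496 bp
  2209 − 2097 = 112 bp
Sorted largest to smallest: 1496, 306, 295, 112 bp.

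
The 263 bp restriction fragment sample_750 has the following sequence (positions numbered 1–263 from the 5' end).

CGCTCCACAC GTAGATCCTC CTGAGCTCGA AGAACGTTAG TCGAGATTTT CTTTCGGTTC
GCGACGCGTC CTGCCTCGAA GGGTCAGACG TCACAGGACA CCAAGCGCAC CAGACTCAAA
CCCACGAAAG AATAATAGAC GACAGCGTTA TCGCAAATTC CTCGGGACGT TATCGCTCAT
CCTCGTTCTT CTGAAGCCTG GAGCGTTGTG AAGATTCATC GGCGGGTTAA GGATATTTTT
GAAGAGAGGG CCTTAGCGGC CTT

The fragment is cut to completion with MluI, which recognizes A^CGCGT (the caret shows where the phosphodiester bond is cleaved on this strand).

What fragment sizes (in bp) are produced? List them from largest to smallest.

199, 64 bp

The MluI site (ACGCGT) starts at position 64.
MluI cuts after the first base of each site, so after position 64.
Linear molecule, 1 cut → 2 fragments:
  1–64 → 64 bp
  65–263 → 199 bp
Sorted largest to smallest: 199, 64 bp.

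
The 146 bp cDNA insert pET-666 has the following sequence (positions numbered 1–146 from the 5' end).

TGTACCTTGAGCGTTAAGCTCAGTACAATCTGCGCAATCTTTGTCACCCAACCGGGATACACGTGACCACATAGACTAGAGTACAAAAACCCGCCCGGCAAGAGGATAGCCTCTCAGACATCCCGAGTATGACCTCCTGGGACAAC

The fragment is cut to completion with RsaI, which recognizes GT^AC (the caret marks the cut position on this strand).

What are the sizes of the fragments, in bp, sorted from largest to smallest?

64, 58, 21, 3 bp

RsaI sites (GTAC) start at positions 2, 23, 81.
RsaI cuts after base 2 of each site, so after positions 3, 24, 82.
Linear molecule, 3 cuts → 4 fragments:
  1–3 → 3 bp
  4–24 → 21 bp
  25–82 → 58 bp
  83–146 → 64 bp
Sorted largest to smallest: 64, 58, 21, 3 bp.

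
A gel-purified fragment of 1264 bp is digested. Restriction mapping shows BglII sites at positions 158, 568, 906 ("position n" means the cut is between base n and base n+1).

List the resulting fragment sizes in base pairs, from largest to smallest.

Linear molecule, 3 cuts → 4 fragments:
  158 − 0 = 158 bp
  568 − 158 = 410 bp
  906 − 568 = 338 bp
  1264 − 906 = 358 bp
Sorted largest to smallest: 410, 358, 338, 158 bp.

410, 358, 338, 158 bp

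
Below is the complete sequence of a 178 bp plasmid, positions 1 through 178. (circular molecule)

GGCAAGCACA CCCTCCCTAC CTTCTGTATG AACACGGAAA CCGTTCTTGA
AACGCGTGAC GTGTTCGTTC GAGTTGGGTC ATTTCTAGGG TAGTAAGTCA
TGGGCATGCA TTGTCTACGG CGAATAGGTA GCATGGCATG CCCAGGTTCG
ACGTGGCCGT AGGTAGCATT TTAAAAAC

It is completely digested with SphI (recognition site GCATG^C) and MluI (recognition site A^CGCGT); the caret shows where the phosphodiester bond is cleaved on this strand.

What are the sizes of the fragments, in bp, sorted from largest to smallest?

90, 56, 32 bp

SphI sites (GCATGC) start at positions 104, 136.
SphI cuts after base 5 of each site (before the last base), so after positions 108, 140.
The MluI site (ACGCGT) starts at position 52.
MluI cuts after the first base of each site, so after position 52.
Combined cut positions: 52, 108, 140.
Circular molecule, 3 cuts → 3 fragments:
  53–108 → 56 bp
  109–140 → 32 bp
  141–178 then 1–52 → 38 + 52 = 90 bp
Sorted largest to smallest: 90, 56, 32 bp.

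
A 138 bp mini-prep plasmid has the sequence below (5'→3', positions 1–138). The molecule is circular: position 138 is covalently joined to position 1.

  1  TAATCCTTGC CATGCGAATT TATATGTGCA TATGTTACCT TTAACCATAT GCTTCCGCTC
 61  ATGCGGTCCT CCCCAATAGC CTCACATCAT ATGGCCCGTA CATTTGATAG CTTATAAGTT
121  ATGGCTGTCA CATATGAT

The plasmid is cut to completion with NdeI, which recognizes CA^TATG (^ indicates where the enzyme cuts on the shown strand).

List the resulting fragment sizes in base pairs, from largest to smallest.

NdeI sites (CATATG) start at positions 29, 46, 88, 131.
NdeI cuts after base 2 of each site, so after positions 30, 47, 89, 132.
Circular molecule, 4 cuts → 4 fragments:
  31–47 → 17 bp
  48–89 → 42 bp
  90–132 → 43 bp
  133–138 then 1–30 → 6 + 30 = 36 bp
Sorted largest to smallest: 43, 42, 36, 17 bp.

43, 42, 36, 17 bp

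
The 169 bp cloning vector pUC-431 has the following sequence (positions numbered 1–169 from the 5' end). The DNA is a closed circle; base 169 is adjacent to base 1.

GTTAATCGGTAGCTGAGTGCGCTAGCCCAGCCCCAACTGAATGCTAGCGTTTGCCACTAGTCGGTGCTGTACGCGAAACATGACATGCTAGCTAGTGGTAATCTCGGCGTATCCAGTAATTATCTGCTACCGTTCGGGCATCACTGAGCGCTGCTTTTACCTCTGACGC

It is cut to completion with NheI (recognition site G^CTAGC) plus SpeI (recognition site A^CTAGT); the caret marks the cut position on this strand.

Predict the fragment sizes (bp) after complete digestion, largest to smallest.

103, 31, 22, 13 bp

NheI sites (GCTAGC) start at positions 21, 43, 87.
NheI cuts after the first base of each site, so after positions 21, 43, 87.
The SpeI site (ACTAGT) starts at position 56.
SpeI cuts after the first base of each site, so after position 56.
Combined cut positions: 21, 43, 56, 87.
Circular molecule, 4 cuts → 4 fragments:
  22–43 → 22 bp
  44–56 → 13 bp
  57–87 → 31 bp
  88–169 then 1–21 → 82 + 21 = 103 bp
Sorted largest to smallest: 103, 31, 22, 13 bp.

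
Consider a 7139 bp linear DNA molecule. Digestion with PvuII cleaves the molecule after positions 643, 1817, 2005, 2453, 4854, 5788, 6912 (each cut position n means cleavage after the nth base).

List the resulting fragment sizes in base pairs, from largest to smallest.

Linear molecule, 7 cuts → 8 fragments:
  643 − 0 = 643 bp
  1817 − 643 = 1174 bp
  2005 − 1817 = 188 bp
  2453 − 2005 = 448 bp
  4854 − 2453 = 2401 bp
  5788 − 4854 = 934 bp
  6912 − 5788 = 1124 bp
  7139 − 6912 = 227 bp
Sorted largest to smallest: 2401, 1174, 1124, 934, 643, 448, 227, 188 bp.

2401, 1174, 1124, 934, 643, 448, 227, 188 bp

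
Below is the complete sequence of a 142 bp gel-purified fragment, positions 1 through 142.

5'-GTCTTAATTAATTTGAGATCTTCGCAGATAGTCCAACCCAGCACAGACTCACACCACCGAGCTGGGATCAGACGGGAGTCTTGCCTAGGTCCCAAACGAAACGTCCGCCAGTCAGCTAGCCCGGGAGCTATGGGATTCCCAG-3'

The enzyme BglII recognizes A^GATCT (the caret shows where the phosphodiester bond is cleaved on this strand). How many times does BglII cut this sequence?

1

AGATCT occurs starting at position 16.
BglII cuts at 1 site.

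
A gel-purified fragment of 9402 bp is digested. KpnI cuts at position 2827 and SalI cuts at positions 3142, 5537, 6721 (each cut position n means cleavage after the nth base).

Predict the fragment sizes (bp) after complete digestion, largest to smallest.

2827, 2681, 2395, 1184, 315 bp

Combined cut positions (sorted): 2827, 3142, 5537, 6721.
Linear molecule, 4 cuts → 5 fragments:
  2827 − 0 = 2827 bp
  3142 − 2827 = 315 bp
  5537 − 3142 = 2395 bp
  6721 − 5537 = 1184 bp
  9402 − 6721 = 2681 bp
Sorted largest to smallest: 2827, 2681, 2395, 1184, 315 bp.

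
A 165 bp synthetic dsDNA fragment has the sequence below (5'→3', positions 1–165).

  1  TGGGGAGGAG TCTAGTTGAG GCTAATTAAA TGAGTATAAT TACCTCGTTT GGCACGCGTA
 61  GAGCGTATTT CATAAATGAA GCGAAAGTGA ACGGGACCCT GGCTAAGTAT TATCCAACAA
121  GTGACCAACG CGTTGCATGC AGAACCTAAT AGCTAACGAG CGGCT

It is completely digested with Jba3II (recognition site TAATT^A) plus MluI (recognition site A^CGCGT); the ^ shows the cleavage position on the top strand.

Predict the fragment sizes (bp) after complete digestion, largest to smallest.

Jba3II sites (TAATTA) start at positions 23, 37.
Jba3II cuts after base 5 of each site (before the last base), so after positions 27, 41.
MluI sites (ACGCGT) start at positions 54, 128.
MluI cuts after the first base of each site, so after positions 54, 128.
Combined cut positions: 27, 41, 54, 128.
Linear molecule, 4 cuts → 5 fragments:
  1–27 → 27 bp
  28–41 → 14 bp
  42–54 → 13 bp
  55–128 → 74 bp
  129–165 → 37 bp
Sorted largest to smallest: 74, 37, 27, 14, 13 bp.

74, 37, 27, 14, 13 bp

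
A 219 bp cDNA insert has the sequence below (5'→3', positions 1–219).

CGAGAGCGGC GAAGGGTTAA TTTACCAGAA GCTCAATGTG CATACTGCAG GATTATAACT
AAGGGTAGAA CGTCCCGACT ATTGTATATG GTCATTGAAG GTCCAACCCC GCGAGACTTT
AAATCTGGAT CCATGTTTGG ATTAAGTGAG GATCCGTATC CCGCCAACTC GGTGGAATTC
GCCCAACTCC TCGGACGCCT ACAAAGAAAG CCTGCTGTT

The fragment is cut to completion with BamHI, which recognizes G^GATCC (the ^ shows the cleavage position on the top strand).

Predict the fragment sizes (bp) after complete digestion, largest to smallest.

127, 69, 23 bp

BamHI sites (GGATCC) start at positions 127, 150.
BamHI cuts after the first base of each site, so after positions 127, 150.
Linear molecule, 2 cuts → 3 fragments:
  1–127 → 127 bp
  128–150 → 23 bp
  151–219 → 69 bp
Sorted largest to smallest: 127, 69, 23 bp.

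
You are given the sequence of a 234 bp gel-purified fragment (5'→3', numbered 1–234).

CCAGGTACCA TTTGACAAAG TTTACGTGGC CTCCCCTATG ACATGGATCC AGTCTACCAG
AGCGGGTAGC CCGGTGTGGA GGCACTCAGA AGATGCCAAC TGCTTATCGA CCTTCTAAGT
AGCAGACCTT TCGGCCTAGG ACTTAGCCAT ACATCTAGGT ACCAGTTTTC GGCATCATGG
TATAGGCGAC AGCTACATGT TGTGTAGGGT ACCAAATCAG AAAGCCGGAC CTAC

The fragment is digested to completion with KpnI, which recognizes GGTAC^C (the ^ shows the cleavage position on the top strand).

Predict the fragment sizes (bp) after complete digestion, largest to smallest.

154, 50, 22, 8 bp

KpnI sites (GGTACC) start at positions 4, 158, 208.
KpnI cuts after base 5 of each site (before the last base), so after positions 8, 162, 212.
Linear molecule, 3 cuts → 4 fragments:
  1–8 → 8 bp
  9–162 → 154 bp
  163–212 → 50 bp
  213–234 → 22 bp
Sorted largest to smallest: 154, 50, 22, 8 bp.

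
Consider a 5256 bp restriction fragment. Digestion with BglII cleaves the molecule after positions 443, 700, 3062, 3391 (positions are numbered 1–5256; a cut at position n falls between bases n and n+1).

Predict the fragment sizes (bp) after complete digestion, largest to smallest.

Linear molecule, 4 cuts → 5 fragments:
  443 − 0 = 443 bp
  700 − 443 = 257 bp
  3062 − 700 = 2362 bp
  3391 − 3062 = 329 bp
  5256 − 3391 = 1865 bp
Sorted largest to smallest: 2362, 1865, 443, 329, 257 bp.

2362, 1865, 443, 329, 257 bp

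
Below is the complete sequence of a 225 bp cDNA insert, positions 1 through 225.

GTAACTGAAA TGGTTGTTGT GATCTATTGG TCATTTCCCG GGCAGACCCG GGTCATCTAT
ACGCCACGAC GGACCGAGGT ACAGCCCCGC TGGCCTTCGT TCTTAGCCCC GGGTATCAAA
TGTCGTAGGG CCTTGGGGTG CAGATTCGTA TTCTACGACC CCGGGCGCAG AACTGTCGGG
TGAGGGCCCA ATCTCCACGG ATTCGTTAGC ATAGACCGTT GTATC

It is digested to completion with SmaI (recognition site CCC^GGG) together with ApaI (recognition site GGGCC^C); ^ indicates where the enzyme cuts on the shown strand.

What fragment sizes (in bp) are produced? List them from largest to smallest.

61, 52, 39, 37, 26, 10 bp

SmaI sites (CCCGGG) start at positions 37, 47, 108, 160.
SmaI cuts after base 3 of each site, so after positions 39, 49, 110, 162.
The ApaI site (GGGCCC) starts at position 184.
ApaI cuts after base 5 of each site (before the last base), so after position 188.
Combined cut positions: 39, 49, 110, 162, 188.
Linear molecule, 5 cuts → 6 fragments:
  1–39 → 39 bp
  40–49 → 10 bp
  50–110 → 61 bp
  111–162 → 52 bp
  163–188 → 26 bp
  189–225 → 37 bp
Sorted largest to smallest: 61, 52, 39, 37, 26, 10 bp.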